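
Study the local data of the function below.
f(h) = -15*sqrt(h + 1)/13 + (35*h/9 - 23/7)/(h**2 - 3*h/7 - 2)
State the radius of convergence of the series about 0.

The radius of convergence is 1.

Denominator factor (h**2 - 3*h/7 - 2): discriminant 401/49, real irrational roots 3/14 + (1/14)*sqrt(401) and 3/14 - (1/14)*sqrt(401); poles of order 1, moduli 3/14 + (1/14)*sqrt(401) and -3/14 + (1/14)*sqrt(401).
Branch term (-15/13)*sqrt(1 - h/(-1)): its argument vanishes at h = -1, a square-root branch point, modulus 1.
The radius of convergence is the smallest modulus among the singular points: 1.


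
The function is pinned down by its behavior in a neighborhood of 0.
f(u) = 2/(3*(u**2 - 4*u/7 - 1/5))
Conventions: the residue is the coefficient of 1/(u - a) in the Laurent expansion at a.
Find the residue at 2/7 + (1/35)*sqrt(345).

The residue is (7/207)*sqrt(345).

The factor u**2 - 4*u/7 - 1/5 splits as (u - a)(u - a') with a = 2/7 + (1/35)*sqrt(345), a' = 2/7 - (1/35)*sqrt(345). At the order-1 pole a set g(u) = (u - a)*f(u) = [2/3] / (u - a').
Simple pole: residue = g(a) at a = 2/7 + (1/35)*sqrt(345), which is (7/207)*sqrt(345).


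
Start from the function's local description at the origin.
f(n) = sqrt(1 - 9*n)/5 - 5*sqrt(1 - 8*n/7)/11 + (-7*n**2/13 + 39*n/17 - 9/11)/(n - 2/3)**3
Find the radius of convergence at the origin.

The radius of convergence is 1/9.

Denominator factor (n - 2/3)^3: pole of order 3 at 2/3, modulus 2/3.
Branch term (1/5)*sqrt(1 - n/(1/9)): its argument vanishes at n = 1/9, a square-root branch point, modulus 1/9.
Branch term (-5/11)*sqrt(1 - n/(7/8)): its argument vanishes at n = 7/8, a square-root branch point, modulus 7/8.
The radius of convergence is the smallest modulus among the singular points: 1/9.


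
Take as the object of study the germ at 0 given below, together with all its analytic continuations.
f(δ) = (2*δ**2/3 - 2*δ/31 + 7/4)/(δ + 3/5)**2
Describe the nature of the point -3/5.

The denominator factor δ + 3/5 vanishes at -3/5 and appears to the power 2; the numerator there equals 6289/3100, nonzero, and no other factor vanishes.
Hence a pole whose order is the multiplicity, 2.

The point is a pole of order 2.


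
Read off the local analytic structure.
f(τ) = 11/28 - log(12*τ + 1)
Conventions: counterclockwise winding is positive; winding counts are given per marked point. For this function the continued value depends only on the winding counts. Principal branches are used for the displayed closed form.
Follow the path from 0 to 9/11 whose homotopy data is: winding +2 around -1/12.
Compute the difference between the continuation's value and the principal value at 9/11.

The rational part is single-valued and drops out of the difference; each branch term changes only by its own monodromy.
(-1)*log(1 - τ/(-1/12)): each positive loop around -1/12 adds 2*pi*i to the log, so winding +2 contributes (-1)*(2)*2*pi*i = -(4)*pi*i.
Summing the contributions at τ = 9/11 gives -(4)*pi*i.

Continued minus principal equals -(4)*pi*i.


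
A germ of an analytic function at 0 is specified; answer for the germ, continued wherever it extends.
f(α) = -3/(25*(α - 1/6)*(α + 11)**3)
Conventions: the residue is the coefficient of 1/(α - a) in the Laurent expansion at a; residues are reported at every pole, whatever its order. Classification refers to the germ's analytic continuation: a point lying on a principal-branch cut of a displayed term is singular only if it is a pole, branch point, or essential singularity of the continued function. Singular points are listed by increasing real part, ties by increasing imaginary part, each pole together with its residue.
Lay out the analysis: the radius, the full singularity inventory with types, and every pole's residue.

Denominator factor (α - 1/6): pole of order 1 at 1/6, modulus 1/6.
Denominator factor (α + 11)^3: pole of order 3 at -11, modulus 11.
The radius of convergence is the smallest modulus among the singular points: 1/6.
At the order-3 pole -11 set g(α) = (α - (-11))^3*f(α) = -3/(25*(α - 1/6)).
Order-3 pole: residue = g''(a)/2; g''(-11) = 1296/7519075, so the residue is 648/7519075.
At the order-1 pole 1/6 set g(α) = (α - (1/6))*f(α) = -3/(25*(α + 11)**3).
Simple pole: residue = g(a) at a = 1/6, which is -648/7519075.
List the singular points by increasing real part (a conjugate pair: the negative imaginary part first).

Radius of convergence at 0: 1/6.
At -11: a pole of order 3; residue 648/7519075.
At 1/6: a pole of order 1; residue -648/7519075.


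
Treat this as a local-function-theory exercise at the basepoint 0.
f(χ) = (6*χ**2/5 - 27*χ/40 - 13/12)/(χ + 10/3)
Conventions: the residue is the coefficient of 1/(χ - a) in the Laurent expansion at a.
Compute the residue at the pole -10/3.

At the order-1 pole -10/3 set g(χ) = (χ - (-10/3))*f(χ) = 6*χ**2/5 - 27*χ/40 - 13/12.
Simple pole: residue = g(a) at a = -10/3, which is 29/2.

The residue is 29/2.


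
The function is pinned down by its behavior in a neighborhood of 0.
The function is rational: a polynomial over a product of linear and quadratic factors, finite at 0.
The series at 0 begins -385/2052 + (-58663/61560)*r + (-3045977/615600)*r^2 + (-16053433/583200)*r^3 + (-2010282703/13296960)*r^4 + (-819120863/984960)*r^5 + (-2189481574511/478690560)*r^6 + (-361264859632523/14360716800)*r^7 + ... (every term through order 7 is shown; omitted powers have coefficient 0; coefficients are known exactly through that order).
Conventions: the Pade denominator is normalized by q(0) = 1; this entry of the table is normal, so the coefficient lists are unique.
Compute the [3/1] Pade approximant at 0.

Taylor coefficients needed (read off): a_0 = -385/2052, a_1 = -58663/61560, a_2 = -3045977/615600, a_3 = -16053433/583200, a_4 = -2010282703/13296960.
Write the denominator as Q(r) = 1 + q1*r. Requiring Q*f - P = O(r^5) with deg P <= 3 kills the coefficients of r^4..r^4 in Q*f:
  r^4: a_4 + q1*a_3 = 0, i.e. -2010282703/13296960 + (-16053433/583200)*q1 = 0.
Solving this linear system: q1 = -913764865/166371942.
The numerator is Q*f truncated at degree 3: P0 = a_0 = -385/2052; P1 = a_1 + q1*a_0 = 2005320599/25863274620; P2 = a_2 + q1*a_1 = 166345306691/581923678950; P3 = a_3 + q1*a_2 = -306086143937/872885518425.

The Pade approximant has numerator coefficients [-385/2052, 2005320599/25863274620, 166345306691/581923678950, -306086143937/872885518425]; denominator coefficients [1, -913764865/166371942].


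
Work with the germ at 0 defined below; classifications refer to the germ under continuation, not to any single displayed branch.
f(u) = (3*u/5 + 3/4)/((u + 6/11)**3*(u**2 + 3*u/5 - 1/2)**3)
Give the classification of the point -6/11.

The denominator factor u + 6/11 vanishes at -6/11 and appears to the power 3; the numerator there equals 93/220, nonzero, and no other factor vanishes.
Hence a pole whose order is the multiplicity, 3.

The point is a pole of order 3.


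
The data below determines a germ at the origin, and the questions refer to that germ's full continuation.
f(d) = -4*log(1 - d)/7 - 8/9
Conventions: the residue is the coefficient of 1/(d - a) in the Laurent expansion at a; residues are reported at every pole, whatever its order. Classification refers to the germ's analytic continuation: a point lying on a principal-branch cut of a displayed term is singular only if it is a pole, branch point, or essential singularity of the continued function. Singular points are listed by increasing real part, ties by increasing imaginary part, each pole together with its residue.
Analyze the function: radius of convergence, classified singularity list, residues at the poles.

Branch term (-4/7)*log(1 - d/(1)): its argument vanishes at d = 1, a logarithmic branch point, modulus 1.
The radius of convergence is the smallest modulus among the singular points: 1.

Radius of convergence at 0: 1.
At 1: a logarithmic branch point.


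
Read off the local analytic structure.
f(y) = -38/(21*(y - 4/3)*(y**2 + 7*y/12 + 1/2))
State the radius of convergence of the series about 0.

The radius of convergence is (1/2)*sqrt(2).

Denominator factor (y - 4/3): pole of order 1 at 4/3, modulus 4/3.
Denominator factor (y**2 + 7*y/12 + 1/2): discriminant -239/144, complex-conjugate roots (-7/24) + ((1/24)*sqrt(239))*i and (-7/24) - ((1/24)*sqrt(239))*i; poles of order 1, moduli (1/2)*sqrt(2) and (1/2)*sqrt(2).
The radius of convergence is the smallest modulus among the singular points: (1/2)*sqrt(2).


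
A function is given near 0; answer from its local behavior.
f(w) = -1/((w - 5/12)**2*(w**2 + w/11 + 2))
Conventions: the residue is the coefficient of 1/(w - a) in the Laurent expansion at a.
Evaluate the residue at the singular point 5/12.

The residue is 2318976/12271009.

At the order-2 pole 5/12 set g(w) = (w - (5/12))^2*f(w) = -1/(w**2 + w/11 + 2).
Order-2 pole: residue = g'(a); g'(5/12) = 2318976/12271009, so the residue is 2318976/12271009.


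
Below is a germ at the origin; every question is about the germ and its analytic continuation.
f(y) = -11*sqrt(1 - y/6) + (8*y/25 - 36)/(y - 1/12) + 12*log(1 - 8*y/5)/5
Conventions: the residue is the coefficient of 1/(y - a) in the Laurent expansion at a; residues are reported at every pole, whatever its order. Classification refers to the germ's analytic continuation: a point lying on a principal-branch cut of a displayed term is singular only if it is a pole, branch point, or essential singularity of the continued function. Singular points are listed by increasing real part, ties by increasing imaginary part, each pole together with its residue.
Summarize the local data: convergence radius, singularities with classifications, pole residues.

Radius of convergence at 0: 1/12.
At 1/12: a pole of order 1; residue -2698/75.
At 5/8: a logarithmic branch point.
At 6: an algebraic (square-root) branch point.

Denominator factor (y - 1/12): pole of order 1 at 1/12, modulus 1/12.
Branch term (12/5)*log(1 - y/(5/8)): its argument vanishes at y = 5/8, a logarithmic branch point, modulus 5/8.
Branch term (-11)*sqrt(1 - y/(6)): its argument vanishes at y = 6, a square-root branch point, modulus 6.
The radius of convergence is the smallest modulus among the singular points: 1/12.
The branch terms are analytic at 1/12 and contribute nothing to the residue; only the rational part matters.
At the order-1 pole 1/12 set g(y) = (y - (1/12))*(rational part) = 8*y/25 - 36.
Simple pole: residue = g(a) at a = 1/12, which is -2698/75.
List the singular points by increasing real part (a conjugate pair: the negative imaginary part first).


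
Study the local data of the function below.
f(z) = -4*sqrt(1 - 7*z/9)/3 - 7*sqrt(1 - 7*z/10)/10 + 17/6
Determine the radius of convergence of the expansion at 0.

The radius of convergence is 9/7.

Branch term (-7/10)*sqrt(1 - z/(10/7)): its argument vanishes at z = 10/7, a square-root branch point, modulus 10/7.
Branch term (-4/3)*sqrt(1 - z/(9/7)): its argument vanishes at z = 9/7, a square-root branch point, modulus 9/7.
The radius of convergence is the smallest modulus among the singular points: 9/7.


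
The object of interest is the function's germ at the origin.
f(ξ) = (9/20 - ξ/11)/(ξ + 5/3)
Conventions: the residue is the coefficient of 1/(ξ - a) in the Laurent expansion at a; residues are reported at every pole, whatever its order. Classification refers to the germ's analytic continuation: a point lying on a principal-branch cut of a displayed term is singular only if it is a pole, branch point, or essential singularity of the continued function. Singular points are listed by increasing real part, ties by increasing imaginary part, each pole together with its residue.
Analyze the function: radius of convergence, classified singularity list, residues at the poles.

Denominator factor (ξ + 5/3): pole of order 1 at -5/3, modulus 5/3.
The radius of convergence is the smallest modulus among the singular points: 5/3.
At the order-1 pole -5/3 set g(ξ) = (ξ - (-5/3))*f(ξ) = 9/20 - ξ/11.
Simple pole: residue = g(a) at a = -5/3, which is 397/660.

Radius of convergence at 0: 5/3.
At -5/3: a pole of order 1; residue 397/660.


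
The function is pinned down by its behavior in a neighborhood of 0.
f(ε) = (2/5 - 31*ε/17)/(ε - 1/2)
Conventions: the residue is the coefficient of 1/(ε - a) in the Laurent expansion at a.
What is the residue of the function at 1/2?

The residue is -87/170.

At the order-1 pole 1/2 set g(ε) = (ε - (1/2))*f(ε) = 2/5 - 31*ε/17.
Simple pole: residue = g(a) at a = 1/2, which is -87/170.


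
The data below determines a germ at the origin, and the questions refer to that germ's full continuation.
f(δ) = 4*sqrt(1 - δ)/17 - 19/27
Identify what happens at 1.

The point is an algebraic (square-root) branch point.

The term (4/17)*sqrt(1 - δ/(1)) has argument 1 - 1/(1) = 0 at 1: a square-root (algebraic, two-sheeted) branch point; the remaining terms are analytic or single-valued there.


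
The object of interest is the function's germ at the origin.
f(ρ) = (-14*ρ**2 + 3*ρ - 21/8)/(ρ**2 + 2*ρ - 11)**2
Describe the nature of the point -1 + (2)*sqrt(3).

The point is a pole of order 2.

The denominator factor ρ**2 + 2*ρ - 11 vanishes at -1 + (2)*sqrt(3) and appears to the power 2; the numerator there equals -1501/8 + (62)*sqrt(3), nonzero, and no other factor vanishes.
Hence a pole whose order is the multiplicity, 2.


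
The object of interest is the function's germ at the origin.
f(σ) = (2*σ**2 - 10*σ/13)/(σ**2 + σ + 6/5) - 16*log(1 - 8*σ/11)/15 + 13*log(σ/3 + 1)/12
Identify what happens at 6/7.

Denominator factors: σ**2 + σ + 6/5 = 684/245 at σ = 6/7 — none vanishes.
Branch term log(1 - σ/(11/8)): argument at 6/7 is 29/77, nonzero, so 6/7 is not its branch point (a point on a principal cut is still regular for the continued germ).
Branch term log(1 - σ/(-3)): argument at 6/7 is 9/7, nonzero, so 6/7 is not its branch point (a point on a principal cut is still regular for the continued germ).
So the germ continues analytically to 6/7.

The point is a regular point.


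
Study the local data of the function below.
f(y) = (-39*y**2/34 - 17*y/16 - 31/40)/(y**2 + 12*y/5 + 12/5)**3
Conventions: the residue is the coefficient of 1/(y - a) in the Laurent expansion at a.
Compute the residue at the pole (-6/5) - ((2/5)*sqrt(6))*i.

The residue is -((161375/1253376)*sqrt(6))*i.

The factor y**2 + 12*y/5 + 12/5 splits as (y - a)(y - a') with a = (-6/5) - ((2/5)*sqrt(6))*i, a' = (-6/5) + ((2/5)*sqrt(6))*i. At the order-3 pole a set g(y) = (y - a)^3*f(y) = [-39*y**2/34 - 17*y/16 - 31/40] / (y - a')^3.
Order-3 pole: residue = g''(a)/2; g''((-6/5) - ((2/5)*sqrt(6))*i) = -((161375/626688)*sqrt(6))*i, so the residue is -((161375/1253376)*sqrt(6))*i.


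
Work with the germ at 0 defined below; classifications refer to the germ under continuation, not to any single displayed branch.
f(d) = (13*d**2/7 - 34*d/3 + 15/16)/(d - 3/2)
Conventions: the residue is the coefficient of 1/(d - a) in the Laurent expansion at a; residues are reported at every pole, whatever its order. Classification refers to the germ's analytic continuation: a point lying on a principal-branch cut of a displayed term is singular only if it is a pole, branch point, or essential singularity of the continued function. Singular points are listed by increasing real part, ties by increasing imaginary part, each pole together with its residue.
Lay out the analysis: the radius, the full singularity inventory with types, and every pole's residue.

Radius of convergence at 0: 3/2.
At 3/2: a pole of order 1; residue -1331/112.

Denominator factor (d - 3/2): pole of order 1 at 3/2, modulus 3/2.
The radius of convergence is the smallest modulus among the singular points: 3/2.
At the order-1 pole 3/2 set g(d) = (d - (3/2))*f(d) = 13*d**2/7 - 34*d/3 + 15/16.
Simple pole: residue = g(a) at a = 3/2, which is -1331/112.


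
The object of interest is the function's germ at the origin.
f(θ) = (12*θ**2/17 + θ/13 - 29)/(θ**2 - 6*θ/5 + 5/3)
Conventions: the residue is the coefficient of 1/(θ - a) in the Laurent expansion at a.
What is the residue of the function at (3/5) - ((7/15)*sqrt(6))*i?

The residue is (1021/2210) - ((81831/15470)*sqrt(6))*i.

The factor θ**2 - 6*θ/5 + 5/3 splits as (θ - a)(θ - a') with a = (3/5) - ((7/15)*sqrt(6))*i, a' = (3/5) + ((7/15)*sqrt(6))*i. At the order-1 pole a set g(θ) = (θ - a)*f(θ) = [12*θ**2/17 + θ/13 - 29] / (θ - a').
Simple pole: residue = g(a) at a = (3/5) - ((7/15)*sqrt(6))*i, which is (1021/2210) - ((81831/15470)*sqrt(6))*i.


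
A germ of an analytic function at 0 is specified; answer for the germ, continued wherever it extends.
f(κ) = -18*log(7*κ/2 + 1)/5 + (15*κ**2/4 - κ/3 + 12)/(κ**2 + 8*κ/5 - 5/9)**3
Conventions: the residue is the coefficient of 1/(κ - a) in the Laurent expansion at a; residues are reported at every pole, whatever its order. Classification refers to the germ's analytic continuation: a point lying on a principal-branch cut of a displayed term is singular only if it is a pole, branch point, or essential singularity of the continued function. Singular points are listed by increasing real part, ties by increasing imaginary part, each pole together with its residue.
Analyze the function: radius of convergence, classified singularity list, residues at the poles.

Denominator factor (κ**2 + 8*κ/5 - 5/9)^3: discriminant 1076/225, real irrational roots -4/5 + (1/15)*sqrt(269) and -4/5 - (1/15)*sqrt(269); poles of order 3, moduli -4/5 + (1/15)*sqrt(269) and 4/5 + (1/15)*sqrt(269).
Branch term (-18/5)*log(1 - κ/(-2/7)): its argument vanishes at κ = -2/7, a logarithmic branch point, modulus 2/7.
The radius of convergence is the smallest modulus among the singular points: 2/7.
The branch term is analytic at -4/5 - (1/15)*sqrt(269) and contributes nothing to the residue; only the rational part matters.
The factor κ**2 + 8*κ/5 - 5/9 splits as (κ - a)(κ - a') with a = -4/5 - (1/15)*sqrt(269), a' = -4/5 + (1/15)*sqrt(269). At the order-3 pole a set g(κ) = (κ - a)^3*(rational part) = [15*κ**2/4 - κ/3 + 12] / (κ - a')^3.
Order-3 pole: residue = g''(a)/2; g''(-4/5 - (1/15)*sqrt(269)) = -(120031875/622883488)*sqrt(269), so the residue is -(120031875/1245766976)*sqrt(269).
The branch term is analytic at -4/5 + (1/15)*sqrt(269) and contributes nothing to the residue; only the rational part matters.
The factor κ**2 + 8*κ/5 - 5/9 splits as (κ - a)(κ - a') with a = -4/5 + (1/15)*sqrt(269), a' = -4/5 - (1/15)*sqrt(269). At the order-3 pole a set g(κ) = (κ - a)^3*(rational part) = [15*κ**2/4 - κ/3 + 12] / (κ - a')^3.
Order-3 pole: residue = g''(a)/2; g''(-4/5 + (1/15)*sqrt(269)) = (120031875/622883488)*sqrt(269), so the residue is (120031875/1245766976)*sqrt(269).
List the singular points by increasing real part (a conjugate pair: the negative imaginary part first).

Radius of convergence at 0: 2/7.
At -4/5 - (1/15)*sqrt(269): a pole of order 3; residue -(120031875/1245766976)*sqrt(269).
At -2/7: a logarithmic branch point.
At -4/5 + (1/15)*sqrt(269): a pole of order 3; residue (120031875/1245766976)*sqrt(269).


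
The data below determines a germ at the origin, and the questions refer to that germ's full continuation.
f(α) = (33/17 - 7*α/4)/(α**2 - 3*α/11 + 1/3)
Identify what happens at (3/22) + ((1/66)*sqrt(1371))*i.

The point is a pole of order 1.

The denominator factor α**2 - 3*α/11 + 1/3 vanishes at (3/22) + ((1/66)*sqrt(1371))*i and appears to the power 1; the numerator there equals (2547/1496) - ((7/264)*sqrt(1371))*i, nonzero, and no other factor vanishes.
Hence a pole whose order is the multiplicity, 1.


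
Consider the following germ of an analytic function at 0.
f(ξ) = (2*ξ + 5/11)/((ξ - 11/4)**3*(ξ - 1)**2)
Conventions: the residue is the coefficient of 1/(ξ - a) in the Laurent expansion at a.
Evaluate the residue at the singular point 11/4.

The residue is 30592/26411.

At the order-3 pole 11/4 set g(ξ) = (ξ - (11/4))^3*f(ξ) = (2*ξ + 5/11)/(ξ - 1)**2.
Order-3 pole: residue = g''(a)/2; g''(11/4) = 61184/26411, so the residue is 30592/26411.


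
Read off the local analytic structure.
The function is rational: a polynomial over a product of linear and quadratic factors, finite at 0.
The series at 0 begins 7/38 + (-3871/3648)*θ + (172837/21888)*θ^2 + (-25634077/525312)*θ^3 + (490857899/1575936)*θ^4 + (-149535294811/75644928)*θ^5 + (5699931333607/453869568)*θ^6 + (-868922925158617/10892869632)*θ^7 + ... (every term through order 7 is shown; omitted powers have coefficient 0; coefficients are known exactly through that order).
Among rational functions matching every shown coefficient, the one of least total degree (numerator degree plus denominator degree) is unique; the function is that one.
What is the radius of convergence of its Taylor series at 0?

The radius of convergence is -3/8 + (1/56)*sqrt(889).

No rational of total degree below 5 reproduces all 8 coefficients; solving the [2/3] Pade equations on them gives f(θ) = (34*θ**2/19 - 3*θ/16 + 6/19)/((θ - 12)*(θ**2 - 3*θ/4 - 1/7)), whose expansion matches every shown term.
Denominator factor (θ - 12): pole of order 1 at 12, modulus 12.
Denominator factor (θ**2 - 3*θ/4 - 1/7): discriminant 127/112, real irrational roots 3/8 + (1/56)*sqrt(889) and 3/8 - (1/56)*sqrt(889); poles of order 1, moduli 3/8 + (1/56)*sqrt(889) and -3/8 + (1/56)*sqrt(889).
The radius of convergence is the smallest modulus among the singular points: -3/8 + (1/56)*sqrt(889).


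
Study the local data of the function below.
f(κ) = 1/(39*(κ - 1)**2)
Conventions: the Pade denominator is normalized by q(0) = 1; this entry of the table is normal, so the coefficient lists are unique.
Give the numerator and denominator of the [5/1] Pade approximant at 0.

The Pade approximant has numerator coefficients [1/39, 5/234, 2/117, 1/78, 1/117, 1/234]; denominator coefficients [1, -7/6].

Taylor coefficients needed (expand at 0): a_0 = 1/39, a_1 = 2/39, a_2 = 1/13, a_3 = 4/39, a_4 = 5/39, a_5 = 2/13, a_6 = 7/39.
Write the denominator as Q(κ) = 1 + q1*κ. Requiring Q*f - P = O(κ^7) with deg P <= 5 kills the coefficients of κ^6..κ^6 in Q*f:
  κ^6: a_6 + q1*a_5 = 0, i.e. 7/39 + (2/13)*q1 = 0.
Solving this linear system: q1 = -7/6.
The numerator is Q*f truncated at degree 5: P0 = a_0 = 1/39; P1 = a_1 + q1*a_0 = 5/234; P2 = a_2 + q1*a_1 = 2/117; P3 = a_3 + q1*a_2 = 1/78; P4 = a_4 + q1*a_3 = 1/117; P5 = a_5 + q1*a_4 = 1/234.


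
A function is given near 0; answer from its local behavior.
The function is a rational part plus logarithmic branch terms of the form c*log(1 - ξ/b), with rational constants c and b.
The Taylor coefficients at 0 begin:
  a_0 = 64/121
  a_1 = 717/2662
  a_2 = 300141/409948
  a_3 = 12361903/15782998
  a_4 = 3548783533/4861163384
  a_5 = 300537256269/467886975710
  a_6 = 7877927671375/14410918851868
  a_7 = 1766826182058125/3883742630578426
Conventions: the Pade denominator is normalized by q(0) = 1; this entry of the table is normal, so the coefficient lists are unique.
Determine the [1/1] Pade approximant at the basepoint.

The Pade approximant has numerator coefficients [64/121, -5203467/4453526]; denominator coefficients [1, -100047/36806].

Taylor coefficients needed (read off): a_0 = 64/121, a_1 = 717/2662, a_2 = 300141/409948.
Write the denominator as Q(ξ) = 1 + q1*ξ. Requiring Q*f - P = O(ξ^3) with deg P <= 1 kills the coefficients of ξ^2..ξ^2 in Q*f:
  ξ^2: a_2 + q1*a_1 = 0, i.e. 300141/409948 + (717/2662)*q1 = 0.
Solving this linear system: q1 = -100047/36806.
The numerator is Q*f truncated at degree 1: P0 = a_0 = 64/121; P1 = a_1 + q1*a_0 = -5203467/4453526.


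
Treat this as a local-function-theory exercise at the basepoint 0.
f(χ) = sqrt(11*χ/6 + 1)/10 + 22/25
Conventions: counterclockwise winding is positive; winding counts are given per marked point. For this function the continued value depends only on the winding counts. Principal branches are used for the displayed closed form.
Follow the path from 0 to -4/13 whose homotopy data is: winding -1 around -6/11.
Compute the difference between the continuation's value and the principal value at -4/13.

Continued minus principal equals -(1/195)*sqrt(663).

The rational part is single-valued and drops out of the difference; each branch term changes only by its own monodromy.
(1/10)*sqrt(1 - χ/(-6/11)): winding -1 is odd, the square root flips sign, contributing -2*(1/10)*sqrt(1 - (-4/13)/(-6/11)) = -2*(1/10)*sqrt(17/39) = -(1/195)*sqrt(663).
Summing the contributions at χ = -4/13 gives -(1/195)*sqrt(663).


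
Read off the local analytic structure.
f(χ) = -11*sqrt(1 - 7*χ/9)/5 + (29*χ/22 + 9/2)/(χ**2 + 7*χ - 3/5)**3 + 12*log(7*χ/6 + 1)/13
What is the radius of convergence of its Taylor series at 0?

Denominator factor (χ**2 + 7*χ - 3/5)^3: discriminant 257/5, real irrational roots -7/2 + (1/10)*sqrt(1285) and -7/2 - (1/10)*sqrt(1285); poles of order 3, moduli -7/2 + (1/10)*sqrt(1285) and 7/2 + (1/10)*sqrt(1285).
Branch term (12/13)*log(1 - χ/(-6/7)): its argument vanishes at χ = -6/7, a logarithmic branch point, modulus 6/7.
Branch term (-11/5)*sqrt(1 - χ/(9/7)): its argument vanishes at χ = 9/7, a square-root branch point, modulus 9/7.
The radius of convergence is the smallest modulus among the singular points: -7/2 + (1/10)*sqrt(1285).

The radius of convergence is -7/2 + (1/10)*sqrt(1285).


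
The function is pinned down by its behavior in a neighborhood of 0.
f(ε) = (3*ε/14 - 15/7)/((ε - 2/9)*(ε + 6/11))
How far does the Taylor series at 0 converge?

Denominator factor (ε - 2/9): pole of order 1 at 2/9, modulus 2/9.
Denominator factor (ε + 6/11): pole of order 1 at -6/11, modulus 6/11.
The radius of convergence is the smallest modulus among the singular points: 2/9.

The radius of convergence is 2/9.


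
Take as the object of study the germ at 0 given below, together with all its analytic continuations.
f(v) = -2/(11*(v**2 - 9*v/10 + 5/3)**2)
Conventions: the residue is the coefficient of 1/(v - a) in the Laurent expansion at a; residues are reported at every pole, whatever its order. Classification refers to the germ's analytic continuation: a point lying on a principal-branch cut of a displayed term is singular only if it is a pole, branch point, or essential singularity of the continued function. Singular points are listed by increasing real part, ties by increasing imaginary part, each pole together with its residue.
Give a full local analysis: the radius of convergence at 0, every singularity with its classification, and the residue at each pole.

Radius of convergence at 0: (1/3)*sqrt(15).
At (9/20) - ((1/60)*sqrt(5271))*i: a pole of order 2; residue -((12000/33957539)*sqrt(5271))*i.
At (9/20) + ((1/60)*sqrt(5271))*i: a pole of order 2; residue ((12000/33957539)*sqrt(5271))*i.

Denominator factor (v**2 - 9*v/10 + 5/3)^2: discriminant -1757/300, complex-conjugate roots (9/20) + ((1/60)*sqrt(5271))*i and (9/20) - ((1/60)*sqrt(5271))*i; poles of order 2, moduli (1/3)*sqrt(15) and (1/3)*sqrt(15).
The radius of convergence is the smallest modulus among the singular points: (1/3)*sqrt(15).
The factor v**2 - 9*v/10 + 5/3 splits as (v - a)(v - a') with a = (9/20) - ((1/60)*sqrt(5271))*i, a' = (9/20) + ((1/60)*sqrt(5271))*i. At the order-2 pole a set g(v) = (v - a)^2*f(v) = [-2/11] / (v - a')^2.
Order-2 pole: residue = g'(a); g'((9/20) - ((1/60)*sqrt(5271))*i) = -((12000/33957539)*sqrt(5271))*i, so the residue is -((12000/33957539)*sqrt(5271))*i.
The factor v**2 - 9*v/10 + 5/3 splits as (v - a)(v - a') with a = (9/20) + ((1/60)*sqrt(5271))*i, a' = (9/20) - ((1/60)*sqrt(5271))*i. At the order-2 pole a set g(v) = (v - a)^2*f(v) = [-2/11] / (v - a')^2.
Order-2 pole: residue = g'(a); g'((9/20) + ((1/60)*sqrt(5271))*i) = ((12000/33957539)*sqrt(5271))*i, so the residue is ((12000/33957539)*sqrt(5271))*i.
List the singular points by increasing real part (a conjugate pair: the negative imaginary part first).


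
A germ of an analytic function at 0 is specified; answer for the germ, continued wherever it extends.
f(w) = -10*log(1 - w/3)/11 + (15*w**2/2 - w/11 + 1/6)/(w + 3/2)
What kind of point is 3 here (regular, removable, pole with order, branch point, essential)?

The term (-10/11)*log(1 - w/(3)) has argument 1 - 3/(3) = 0 at 3: a logarithmic (infinitely-sheeted) branch point; the remaining terms are analytic or single-valued there.

The point is a logarithmic branch point.


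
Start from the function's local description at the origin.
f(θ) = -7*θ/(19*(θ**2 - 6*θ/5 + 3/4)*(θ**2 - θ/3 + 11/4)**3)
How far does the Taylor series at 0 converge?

The radius of convergence is (1/2)*sqrt(3).

Denominator factor (θ**2 - θ/3 + 11/4)^3: discriminant -98/9, complex-conjugate roots (1/6) + ((7/6)*sqrt(2))*i and (1/6) - ((7/6)*sqrt(2))*i; poles of order 3, moduli (1/2)*sqrt(11) and (1/2)*sqrt(11).
Denominator factor (θ**2 - 6*θ/5 + 3/4): discriminant -39/25, complex-conjugate roots (3/5) + ((1/10)*sqrt(39))*i and (3/5) - ((1/10)*sqrt(39))*i; poles of order 1, moduli (1/2)*sqrt(3) and (1/2)*sqrt(3).
The radius of convergence is the smallest modulus among the singular points: (1/2)*sqrt(3).


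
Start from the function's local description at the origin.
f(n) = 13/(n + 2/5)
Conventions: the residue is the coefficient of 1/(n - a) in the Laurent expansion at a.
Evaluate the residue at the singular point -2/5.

At the order-1 pole -2/5 set g(n) = (n - (-2/5))*f(n) = 13.
Simple pole: residue = g(a) at a = -2/5, which is 13.

The residue is 13.


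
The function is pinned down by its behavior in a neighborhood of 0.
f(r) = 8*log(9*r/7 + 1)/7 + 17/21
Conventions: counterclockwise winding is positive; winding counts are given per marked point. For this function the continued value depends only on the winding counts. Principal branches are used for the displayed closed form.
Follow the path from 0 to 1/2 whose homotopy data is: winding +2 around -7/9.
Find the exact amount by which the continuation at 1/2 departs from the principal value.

Continued minus principal equals (32/7)*pi*i.

The rational part is single-valued and drops out of the difference; each branch term changes only by its own monodromy.
(8/7)*log(1 - r/(-7/9)): each positive loop around -7/9 adds 2*pi*i to the log, so winding +2 contributes (8/7)*(2)*2*pi*i = (32/7)*pi*i.
Summing the contributions at r = 1/2 gives (32/7)*pi*i.


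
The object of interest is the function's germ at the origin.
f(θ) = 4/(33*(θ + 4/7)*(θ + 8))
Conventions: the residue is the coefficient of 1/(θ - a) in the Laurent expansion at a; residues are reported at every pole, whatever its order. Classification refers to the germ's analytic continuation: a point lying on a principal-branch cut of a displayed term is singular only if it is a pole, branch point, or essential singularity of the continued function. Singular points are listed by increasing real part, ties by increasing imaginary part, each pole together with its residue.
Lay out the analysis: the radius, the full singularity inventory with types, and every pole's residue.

Radius of convergence at 0: 4/7.
At -8: a pole of order 1; residue -7/429.
At -4/7: a pole of order 1; residue 7/429.

Denominator factor (θ + 4/7): pole of order 1 at -4/7, modulus 4/7.
Denominator factor (θ + 8): pole of order 1 at -8, modulus 8.
The radius of convergence is the smallest modulus among the singular points: 4/7.
At the order-1 pole -8 set g(θ) = (θ - (-8))*f(θ) = 4/(33*(θ + 4/7)).
Simple pole: residue = g(a) at a = -8, which is -7/429.
At the order-1 pole -4/7 set g(θ) = (θ - (-4/7))*f(θ) = 4/(33*(θ + 8)).
Simple pole: residue = g(a) at a = -4/7, which is 7/429.
List the singular points by increasing real part (a conjugate pair: the negative imaginary part first).


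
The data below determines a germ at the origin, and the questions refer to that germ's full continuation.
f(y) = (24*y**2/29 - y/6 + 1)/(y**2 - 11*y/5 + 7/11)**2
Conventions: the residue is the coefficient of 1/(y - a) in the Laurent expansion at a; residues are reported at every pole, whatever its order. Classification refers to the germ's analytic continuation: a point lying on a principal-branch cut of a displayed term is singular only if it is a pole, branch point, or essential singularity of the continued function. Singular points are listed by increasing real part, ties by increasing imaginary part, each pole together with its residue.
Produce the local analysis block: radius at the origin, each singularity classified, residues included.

Denominator factor (y**2 - 11*y/5 + 7/11)^2: discriminant 631/275, real irrational roots 11/10 + (1/110)*sqrt(6941) and 11/10 - (1/110)*sqrt(6941); poles of order 2, moduli 11/10 + (1/110)*sqrt(6941) and 11/10 - (1/110)*sqrt(6941).
The radius of convergence is the smallest modulus among the singular points: 11/10 - (1/110)*sqrt(6941).
The factor y**2 - 11*y/5 + 7/11 splits as (y - a)(y - a') with a = 11/10 - (1/110)*sqrt(6941), a' = 11/10 + (1/110)*sqrt(6941). At the order-2 pole a set g(y) = (y - a)^2*f(y) = [24*y**2/29 - y/6 + 1] / (y - a')^2.
Order-2 pole: residue = g'(a); g'(11/10 - (1/110)*sqrt(6941)) = (642775/69280014)*sqrt(6941), so the residue is (642775/69280014)*sqrt(6941).
The factor y**2 - 11*y/5 + 7/11 splits as (y - a)(y - a') with a = 11/10 + (1/110)*sqrt(6941), a' = 11/10 - (1/110)*sqrt(6941). At the order-2 pole a set g(y) = (y - a)^2*f(y) = [24*y**2/29 - y/6 + 1] / (y - a')^2.
Order-2 pole: residue = g'(a); g'(11/10 + (1/110)*sqrt(6941)) = -(642775/69280014)*sqrt(6941), so the residue is -(642775/69280014)*sqrt(6941).
List the singular points by increasing real part (a conjugate pair: the negative imaginary part first).

Radius of convergence at 0: 11/10 - (1/110)*sqrt(6941).
At 11/10 - (1/110)*sqrt(6941): a pole of order 2; residue (642775/69280014)*sqrt(6941).
At 11/10 + (1/110)*sqrt(6941): a pole of order 2; residue -(642775/69280014)*sqrt(6941).


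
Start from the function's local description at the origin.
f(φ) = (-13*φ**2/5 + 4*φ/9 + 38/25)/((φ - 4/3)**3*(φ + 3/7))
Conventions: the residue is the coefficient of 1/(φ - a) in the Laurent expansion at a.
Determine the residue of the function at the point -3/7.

The residue is -197253/1266325.

At the order-1 pole -3/7 set g(φ) = (φ - (-3/7))*f(φ) = (-13*φ**2/5 + 4*φ/9 + 38/25)/(φ - 4/3)**3.
Simple pole: residue = g(a) at a = -3/7, which is -197253/1266325.


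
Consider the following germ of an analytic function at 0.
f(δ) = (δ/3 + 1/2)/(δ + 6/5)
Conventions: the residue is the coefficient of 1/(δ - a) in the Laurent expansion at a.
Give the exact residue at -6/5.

The residue is 1/10.

At the order-1 pole -6/5 set g(δ) = (δ - (-6/5))*f(δ) = δ/3 + 1/2.
Simple pole: residue = g(a) at a = -6/5, which is 1/10.


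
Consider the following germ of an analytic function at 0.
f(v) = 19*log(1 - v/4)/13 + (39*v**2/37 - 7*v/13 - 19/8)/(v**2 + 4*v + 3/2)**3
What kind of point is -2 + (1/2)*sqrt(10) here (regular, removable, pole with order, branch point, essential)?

The denominator factor v**2 + 4*v + 3/2 vanishes at -2 + (1/2)*sqrt(10) and appears to the power 3; the numerator there equals 21369/3848 - (2287/962)*sqrt(10), nonzero, and no other factor vanishes.
The branch terms are analytic at this point.
Hence a pole whose order is the multiplicity, 3.

The point is a pole of order 3.


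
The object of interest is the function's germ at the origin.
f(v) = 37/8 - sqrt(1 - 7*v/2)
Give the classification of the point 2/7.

The term (-1)*sqrt(1 - v/(2/7)) has argument 1 - 2/7/(2/7) = 0 at 2/7: a square-root (algebraic, two-sheeted) branch point; the remaining terms are analytic or single-valued there.

The point is an algebraic (square-root) branch point.


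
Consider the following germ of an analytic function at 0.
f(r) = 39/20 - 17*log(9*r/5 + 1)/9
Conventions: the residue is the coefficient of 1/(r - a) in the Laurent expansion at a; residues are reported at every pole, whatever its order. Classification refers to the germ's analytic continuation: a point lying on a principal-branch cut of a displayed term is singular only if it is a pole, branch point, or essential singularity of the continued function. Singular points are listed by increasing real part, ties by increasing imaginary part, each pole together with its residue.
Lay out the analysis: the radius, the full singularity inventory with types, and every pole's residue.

Branch term (-17/9)*log(1 - r/(-5/9)): its argument vanishes at r = -5/9, a logarithmic branch point, modulus 5/9.
The radius of convergence is the smallest modulus among the singular points: 5/9.

Radius of convergence at 0: 5/9.
At -5/9: a logarithmic branch point.


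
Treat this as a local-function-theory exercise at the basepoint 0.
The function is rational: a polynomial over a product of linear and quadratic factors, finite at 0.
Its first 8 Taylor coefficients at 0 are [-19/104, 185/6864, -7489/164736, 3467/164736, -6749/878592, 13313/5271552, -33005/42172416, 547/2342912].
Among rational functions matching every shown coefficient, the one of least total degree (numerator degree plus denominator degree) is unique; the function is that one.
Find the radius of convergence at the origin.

No rational of total degree below 4 reproduces all 8 coefficients; solving the [2/2] Pade equations on them gives f(j) = (-25*j**2/36 - 34*j/33 - 38/13)/(j + 4)**2, whose expansion matches every shown term.
Denominator factor (j + 4)^2: pole of order 2 at -4, modulus 4.
The radius of convergence is the smallest modulus among the singular points: 4.

The radius of convergence is 4.


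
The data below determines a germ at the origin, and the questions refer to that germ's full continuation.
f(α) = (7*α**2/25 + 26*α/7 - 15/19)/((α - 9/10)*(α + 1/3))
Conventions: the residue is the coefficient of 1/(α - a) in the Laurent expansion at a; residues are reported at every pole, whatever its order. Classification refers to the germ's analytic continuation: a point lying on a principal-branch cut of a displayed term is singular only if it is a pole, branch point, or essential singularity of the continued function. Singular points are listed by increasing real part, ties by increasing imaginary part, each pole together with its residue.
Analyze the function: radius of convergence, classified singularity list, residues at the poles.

Denominator factor (α - 9/10): pole of order 1 at 9/10, modulus 9/10.
Denominator factor (α + 1/3): pole of order 1 at -1/3, modulus 1/3.
The radius of convergence is the smallest modulus among the singular points: 1/3.
At the order-1 pole -1/3 set g(α) = (α - (-1/3))*f(α) = (7*α**2/25 + 26*α/7 - 15/19)/(α - 9/10).
Simple pole: residue = g(a) at a = -1/3, which is 119488/73815.
At the order-1 pole 9/10 set g(α) = (α - (9/10))*f(α) = (7*α**2/25 + 26*α/7 - 15/19)/(α + 1/3).
Simple pole: residue = g(a) at a = 9/10, which is 2773233/1230250.
List the singular points by increasing real part (a conjugate pair: the negative imaginary part first).

Radius of convergence at 0: 1/3.
At -1/3: a pole of order 1; residue 119488/73815.
At 9/10: a pole of order 1; residue 2773233/1230250.


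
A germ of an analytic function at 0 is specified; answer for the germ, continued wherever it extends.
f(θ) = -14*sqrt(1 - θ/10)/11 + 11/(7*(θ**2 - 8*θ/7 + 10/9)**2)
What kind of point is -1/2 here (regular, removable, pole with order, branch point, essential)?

Denominator factors: θ**2 - 8*θ/7 + 10/9 = 487/252 at θ = -1/2 — none vanishes.
Branch term sqrt(1 - θ/(10)): argument at -1/2 is 21/20, nonzero, so -1/2 is not its branch point (a point on a principal cut is still regular for the continued germ).
So the germ continues analytically to -1/2.

The point is a regular point.


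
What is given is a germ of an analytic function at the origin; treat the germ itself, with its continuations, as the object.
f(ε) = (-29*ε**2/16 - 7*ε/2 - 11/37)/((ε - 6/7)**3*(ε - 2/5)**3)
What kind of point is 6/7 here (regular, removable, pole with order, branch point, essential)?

The denominator factor ε - 6/7 vanishes at 6/7 and appears to the power 3; the numerator there equals -33569/7252, nonzero, and no other factor vanishes.
Hence a pole whose order is the multiplicity, 3.

The point is a pole of order 3.


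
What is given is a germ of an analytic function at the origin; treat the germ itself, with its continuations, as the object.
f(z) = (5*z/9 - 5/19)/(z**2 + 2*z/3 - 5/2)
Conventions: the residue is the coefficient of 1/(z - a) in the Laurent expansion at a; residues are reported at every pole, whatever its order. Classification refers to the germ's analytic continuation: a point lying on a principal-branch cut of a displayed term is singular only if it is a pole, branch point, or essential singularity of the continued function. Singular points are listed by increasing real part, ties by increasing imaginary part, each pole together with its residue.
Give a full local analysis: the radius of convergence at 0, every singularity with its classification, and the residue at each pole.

Denominator factor (z**2 + 2*z/3 - 5/2): discriminant 94/9, real irrational roots -1/3 + (1/6)*sqrt(94) and -1/3 - (1/6)*sqrt(94); poles of order 1, moduli -1/3 + (1/6)*sqrt(94) and 1/3 + (1/6)*sqrt(94).
The radius of convergence is the smallest modulus among the singular points: -1/3 + (1/6)*sqrt(94).
The factor z**2 + 2*z/3 - 5/2 splits as (z - a)(z - a') with a = -1/3 - (1/6)*sqrt(94), a' = -1/3 + (1/6)*sqrt(94). At the order-1 pole a set g(z) = (z - a)*f(z) = [5*z/9 - 5/19] / (z - a').
Simple pole: residue = g(a) at a = -1/3 - (1/6)*sqrt(94), which is 5/18 + (115/8037)*sqrt(94).
The factor z**2 + 2*z/3 - 5/2 splits as (z - a)(z - a') with a = -1/3 + (1/6)*sqrt(94), a' = -1/3 - (1/6)*sqrt(94). At the order-1 pole a set g(z) = (z - a)*f(z) = [5*z/9 - 5/19] / (z - a').
Simple pole: residue = g(a) at a = -1/3 + (1/6)*sqrt(94), which is 5/18 - (115/8037)*sqrt(94).
List the singular points by increasing real part (a conjugate pair: the negative imaginary part first).

Radius of convergence at 0: -1/3 + (1/6)*sqrt(94).
At -1/3 - (1/6)*sqrt(94): a pole of order 1; residue 5/18 + (115/8037)*sqrt(94).
At -1/3 + (1/6)*sqrt(94): a pole of order 1; residue 5/18 - (115/8037)*sqrt(94).
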